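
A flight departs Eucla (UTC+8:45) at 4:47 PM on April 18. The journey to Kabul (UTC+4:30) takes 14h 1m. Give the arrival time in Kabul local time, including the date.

2:33 AM on Apr 19

Convert departure to UTC: 4:47 PM − 8:45 = 8:02 AM UTC on Apr 18.
Add 14 hours and 1 minute travel time → 10:03 PM UTC.
Kabul is UTC+4:30, so local arrival = 10:03 PM + 4:30 = 2:33 AM on Apr 19.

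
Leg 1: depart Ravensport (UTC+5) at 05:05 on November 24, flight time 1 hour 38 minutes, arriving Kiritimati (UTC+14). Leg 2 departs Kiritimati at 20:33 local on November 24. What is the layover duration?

Convert departure to UTC: 05:05 − 5:00 = 00:05 UTC on Nov 24.
Add 1 hour and 38 minutes flight time → 01:43 UTC.
Kiritimati is UTC+14:00, so local arrival = 01:43 + 14:00 = 15:43 on Nov 24.
Layover = 20:33 − 15:43 = 4 hours 50 minutes.

4 hours 50 minutes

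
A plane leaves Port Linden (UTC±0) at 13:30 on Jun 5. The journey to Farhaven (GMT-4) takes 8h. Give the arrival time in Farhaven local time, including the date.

17:30 on June 5

Port Linden is at UTC+0, so departure is already 13:30 UTC on Jun 5.
Add 8 hours travel time → 21:30 UTC.
Farhaven is UTC−4:00, so local arrival = 21:30 − 4:00 = 17:30 on Jun 5.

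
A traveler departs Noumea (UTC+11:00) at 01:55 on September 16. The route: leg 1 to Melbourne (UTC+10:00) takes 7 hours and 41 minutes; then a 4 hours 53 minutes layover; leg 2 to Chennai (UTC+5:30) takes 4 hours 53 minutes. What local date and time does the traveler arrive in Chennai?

Convert departure to UTC: 01:55 − 11:00 = 14:55 UTC on Sep 15.
Add 7 hours and 41 minutes leg 1 → 22:36 UTC.
Add 4 hours and 53 minutes layover in Melbourne → 03:29 UTC (Sep 16).
Add 4 hours 53 minutes leg 2 → 08:22 UTC.
Chennai is UTC+5:30, so local arrival = 08:22 + 5:30 = 13:52 on Sep 16.

13:52 on September 16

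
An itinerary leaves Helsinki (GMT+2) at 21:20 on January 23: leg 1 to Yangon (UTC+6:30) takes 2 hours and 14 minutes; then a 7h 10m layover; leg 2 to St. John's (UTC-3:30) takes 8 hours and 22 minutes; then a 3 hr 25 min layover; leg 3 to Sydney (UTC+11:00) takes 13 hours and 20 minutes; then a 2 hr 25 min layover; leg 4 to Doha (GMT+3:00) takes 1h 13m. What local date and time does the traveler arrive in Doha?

12:29 on Jan 25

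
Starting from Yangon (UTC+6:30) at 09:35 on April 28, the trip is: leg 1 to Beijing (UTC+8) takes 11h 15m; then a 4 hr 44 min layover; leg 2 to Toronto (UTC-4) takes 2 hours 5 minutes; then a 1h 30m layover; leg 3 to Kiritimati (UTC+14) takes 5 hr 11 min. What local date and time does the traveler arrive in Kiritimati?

17:50 on April 29

Convert departure to UTC: 09:35 − 6:30 = 03:05 UTC on Apr 28.
Add 11 hours 15 minutes leg 1 → 14:20 UTC.
Add 4 hours 44 minutes layover in Beijing → 19:04 UTC.
Add 2 hours and 5 minutes leg 2 → 21:09 UTC.
Add 1 hour 30 minutes layover in Toronto → 22:39 UTC.
Add 5 hours 11 minutes leg 3 → 03:50 UTC (Apr 29).
Kiritimati is UTC+14:00, so local arrival = 03:50 + 14:00 = 17:50 on Apr 29.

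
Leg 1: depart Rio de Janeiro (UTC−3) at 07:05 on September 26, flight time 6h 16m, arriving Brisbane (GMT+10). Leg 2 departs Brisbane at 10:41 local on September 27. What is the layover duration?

8 hours 20 minutes

Convert departure to UTC: 07:05 + 3:00 = 10:05 UTC on Sep 26.
Add 6 hours 16 minutes flight time → 16:21 UTC.
Brisbane is UTC+10:00, so local arrival = 16:21 + 10:00 = 02:21 on Sep 27.
Layover = 10:41 − 02:21 = 8 hours 20 minutes.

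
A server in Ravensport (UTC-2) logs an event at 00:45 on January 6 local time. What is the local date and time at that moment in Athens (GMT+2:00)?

In UTC: 00:45 + 2:00 = 02:45 on Jan 6.
Athens is UTC+2:00: 02:45 + 2:00 = 04:45 on Jan 6.

04:45 on January 6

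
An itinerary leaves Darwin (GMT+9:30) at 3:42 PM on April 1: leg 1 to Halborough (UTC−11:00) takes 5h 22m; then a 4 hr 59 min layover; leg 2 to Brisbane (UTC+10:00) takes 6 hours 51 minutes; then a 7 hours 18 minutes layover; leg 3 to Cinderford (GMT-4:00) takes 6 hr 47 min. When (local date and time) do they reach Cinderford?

9:29 AM on Apr 2

Convert departure to UTC: 3:42 PM − 9:30 = 6:12 AM UTC on Apr 1.
Add 5 hours and 22 minutes leg 1 → 11:34 AM UTC.
Add 4 hours 59 minutes layover in Halborough → 4:33 PM UTC.
Add 6 hours and 51 minutes leg 2 → 11:24 PM UTC.
Add 7 hours and 18 minutes layover in Brisbane → 6:42 AM UTC (Apr 2).
Add 6 hours and 47 minutes leg 3 → 1:29 PM UTC.
Cinderford is UTC−4:00, so local arrival = 1:29 PM − 4:00 = 9:29 AM on Apr 2.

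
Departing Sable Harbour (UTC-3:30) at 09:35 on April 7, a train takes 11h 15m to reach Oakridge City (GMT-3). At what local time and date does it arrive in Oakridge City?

Convert departure to UTC: 09:35 + 3:30 = 13:05 UTC on Apr 7.
Add 11 hours 15 minutes travel time → 00:20 UTC (Apr 8).
Oakridge City is UTC−3:00, so local arrival = 00:20 − 3:00 = 21:20 on Apr 7.

21:20 on April 7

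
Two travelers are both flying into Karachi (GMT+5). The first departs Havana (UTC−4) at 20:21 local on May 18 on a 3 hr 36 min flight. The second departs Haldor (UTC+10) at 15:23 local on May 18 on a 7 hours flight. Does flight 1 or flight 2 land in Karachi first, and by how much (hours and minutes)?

Flight 1 in UTC: 20:21 + 4:00 = 00:21 on May 19.
+3 hours 36 minutes → arrive 03:57 UTC on May 19.
Flight 2 in UTC: 15:23 − 10:00 = 05:23 on May 18.
+7 hours → arrive 12:23 UTC on May 18.
Flight 2 lands earlier by 15 hours 34 minutes.

the second, by 15 hours 34 minutes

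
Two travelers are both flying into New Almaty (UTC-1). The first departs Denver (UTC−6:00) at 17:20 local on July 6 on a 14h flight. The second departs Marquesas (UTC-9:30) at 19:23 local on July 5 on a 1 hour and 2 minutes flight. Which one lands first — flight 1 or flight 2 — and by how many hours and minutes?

Flight 1 in UTC: 17:20 + 6:00 = 23:20 on Jul 6.
+14 hours → arrive 13:20 UTC on Jul 7.
Flight 2 in UTC: 19:23 + 9:30 = 04:53 on Jul 6.
+1 hour and 2 minutes → arrive 05:55 UTC on Jul 6.
Flight 2 lands earlier by 31 hours 25 minutes.

the second, by 31 hours 25 minutes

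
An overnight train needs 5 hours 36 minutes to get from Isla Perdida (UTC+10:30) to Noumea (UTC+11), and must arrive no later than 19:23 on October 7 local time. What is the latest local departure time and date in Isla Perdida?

13:17 on October 7

Target arrival in UTC: 19:23 − 11:00 = 08:23 on Oct 7.
Subtract 5 hours and 36 minutes → departure 02:47 UTC on Oct 7.
Isla Perdida is UTC+10:30: 02:47 + 10:30 = 13:17 on Oct 7.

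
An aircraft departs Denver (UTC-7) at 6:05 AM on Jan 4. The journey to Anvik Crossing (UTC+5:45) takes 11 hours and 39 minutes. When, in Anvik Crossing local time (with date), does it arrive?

6:29 AM on Jan 5

Convert departure to UTC: 6:05 AM + 7:00 = 1:05 PM UTC on Jan 4.
Add 11 hours and 39 minutes travel time → 12:44 AM UTC (Jan 5).
Anvik Crossing is UTC+5:45, so local arrival = 12:44 AM + 5:45 = 6:29 AM on Jan 5.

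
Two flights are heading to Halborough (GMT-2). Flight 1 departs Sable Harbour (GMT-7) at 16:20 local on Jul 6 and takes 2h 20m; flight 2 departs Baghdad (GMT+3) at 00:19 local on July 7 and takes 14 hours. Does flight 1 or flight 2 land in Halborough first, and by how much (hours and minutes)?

the first, by 9 hours 39 minutes

Flight 1 in UTC: 16:20 + 7:00 = 23:20 on Jul 6.
+2 hours 20 minutes → arrive 01:40 UTC on Jul 7.
Flight 2 in UTC: 00:19 − 3:00 = 21:19 on Jul 6.
+14 hours → arrive 11:19 UTC on Jul 7.
Flight 1 lands earlier by 9 hours 39 minutes.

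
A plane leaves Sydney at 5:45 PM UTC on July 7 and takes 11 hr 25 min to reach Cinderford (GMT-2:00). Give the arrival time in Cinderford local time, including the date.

Departure is given in UTC: 5:45 PM on Jul 7.
Add 11 hours 25 minutes → 5:10 AM UTC (Jul 8).
Cinderford is UTC−2:00: 5:10 AM − 2:00 = 3:10 AM on Jul 8.

3:10 AM on July 8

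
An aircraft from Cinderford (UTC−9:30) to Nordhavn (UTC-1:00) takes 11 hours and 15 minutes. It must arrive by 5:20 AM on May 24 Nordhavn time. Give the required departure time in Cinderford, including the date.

9:35 AM on May 23

Target arrival in UTC: 5:20 AM + 1:00 = 6:20 AM on May 24.
Subtract 11 hours and 15 minutes → departure 7:05 PM UTC on May 23.
Cinderford is UTC−9:30: 7:05 PM − 9:30 = 9:35 AM on May 23.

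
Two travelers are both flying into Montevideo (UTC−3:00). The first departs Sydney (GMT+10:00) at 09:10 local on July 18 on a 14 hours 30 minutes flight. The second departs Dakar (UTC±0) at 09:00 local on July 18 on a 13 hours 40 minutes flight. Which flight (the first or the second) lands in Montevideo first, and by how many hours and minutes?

Flight 1 in UTC: 09:10 − 10:00 = 23:10 on Jul 17.
+14 hours and 30 minutes → arrive 13:40 UTC on Jul 18.
Flight 2 departs at 09:00 UTC (Jul 18).
+13 hours 40 minutes → arrive 22:40 UTC on Jul 18.
Flight 1 lands earlier by 9 hours.

the first, by 9 hours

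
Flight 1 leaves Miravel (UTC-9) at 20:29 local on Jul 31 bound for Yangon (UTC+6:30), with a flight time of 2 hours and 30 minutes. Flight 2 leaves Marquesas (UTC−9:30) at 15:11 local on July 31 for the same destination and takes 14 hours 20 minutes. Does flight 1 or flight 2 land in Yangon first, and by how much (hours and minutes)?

the first, by 7 hours 2 minutes

Flight 1 in UTC: 20:29 + 9:00 = 05:29 on Aug 1.
+2 hours 30 minutes → arrive 07:59 UTC on Aug 1.
Flight 2 in UTC: 15:11 + 9:30 = 00:41 on Aug 1.
+14 hours and 20 minutes → arrive 15:01 UTC on Aug 1.
Flight 1 lands earlier by 7 hours 2 minutes.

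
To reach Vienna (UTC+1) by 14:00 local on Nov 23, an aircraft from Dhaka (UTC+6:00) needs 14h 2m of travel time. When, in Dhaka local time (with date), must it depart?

04:58 on Nov 23

Target arrival in UTC: 14:00 − 1:00 = 13:00 on Nov 23.
Subtract 14 hours 2 minutes → departure 22:58 UTC on Nov 22.
Dhaka is UTC+6:00: 22:58 + 6:00 = 04:58 on Nov 23.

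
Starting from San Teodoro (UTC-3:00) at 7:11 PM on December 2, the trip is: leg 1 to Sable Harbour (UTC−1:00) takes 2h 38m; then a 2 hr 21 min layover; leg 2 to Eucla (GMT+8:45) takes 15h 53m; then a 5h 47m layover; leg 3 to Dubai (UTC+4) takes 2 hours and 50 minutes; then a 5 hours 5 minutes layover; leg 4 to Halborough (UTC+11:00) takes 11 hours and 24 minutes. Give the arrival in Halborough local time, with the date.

Convert departure to UTC: 7:11 PM + 3:00 = 10:11 PM UTC on Dec 2.
Add 2 hours 38 minutes leg 1 → 12:49 AM UTC (Dec 3).
Add 2 hours and 21 minutes layover in Sable Harbour → 3:10 AM UTC.
Add 15 hours 53 minutes leg 2 → 7:03 PM UTC.
Add 5 hours 47 minutes layover in Eucla → 12:50 AM UTC (Dec 4).
Add 2 hours 50 minutes leg 3 → 3:40 AM UTC.
Add 5 hours 5 minutes layover in Dubai → 8:45 AM UTC.
Add 11 hours 24 minutes leg 4 → 8:09 PM UTC.
Halborough is UTC+11:00, so local arrival = 8:09 PM + 11:00 = 7:09 AM on Dec 5.

7:09 AM on Dec 5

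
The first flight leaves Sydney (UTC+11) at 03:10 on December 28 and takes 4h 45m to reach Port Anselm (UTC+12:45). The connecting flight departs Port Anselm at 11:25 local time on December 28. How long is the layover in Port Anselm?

1 hour 45 minutes

Convert departure to UTC: 03:10 − 11:00 = 16:10 UTC on Dec 27.
Add 4 hours 45 minutes flight time → 20:55 UTC.
Port Anselm is UTC+12:45, so local arrival = 20:55 + 12:45 = 09:40 on Dec 28.
Layover = 11:25 − 09:40 = 1 hour 45 minutes.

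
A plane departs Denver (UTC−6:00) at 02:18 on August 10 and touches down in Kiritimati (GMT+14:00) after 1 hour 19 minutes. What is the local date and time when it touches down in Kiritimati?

Convert departure to UTC: 02:18 + 6:00 = 08:18 UTC on Aug 10.
Add 1 hour and 19 minutes travel time → 09:37 UTC.
Kiritimati is UTC+14:00, so local arrival = 09:37 + 14:00 = 23:37 on Aug 10.

23:37 on August 10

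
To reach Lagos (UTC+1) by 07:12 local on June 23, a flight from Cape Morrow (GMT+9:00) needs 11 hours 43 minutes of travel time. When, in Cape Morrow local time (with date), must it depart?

03:29 on June 23

Target arrival in UTC: 07:12 − 1:00 = 06:12 on Jun 23.
Subtract 11 hours and 43 minutes → departure 18:29 UTC on Jun 22.
Cape Morrow is UTC+9:00: 18:29 + 9:00 = 03:29 on Jun 23.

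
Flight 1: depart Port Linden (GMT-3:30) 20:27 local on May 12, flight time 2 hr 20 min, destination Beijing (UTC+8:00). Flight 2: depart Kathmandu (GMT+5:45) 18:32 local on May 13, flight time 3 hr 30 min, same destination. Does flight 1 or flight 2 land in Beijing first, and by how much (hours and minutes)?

Flight 1 in UTC: 20:27 + 3:30 = 23:57 on May 12.
+2 hours and 20 minutes → arrive 02:17 UTC on May 13.
Flight 2 in UTC: 18:32 − 5:45 = 12:47 on May 13.
+3 hours 30 minutes → arrive 16:17 UTC on May 13.
Flight 1 lands earlier by 14 hours.

the first, by 14 hours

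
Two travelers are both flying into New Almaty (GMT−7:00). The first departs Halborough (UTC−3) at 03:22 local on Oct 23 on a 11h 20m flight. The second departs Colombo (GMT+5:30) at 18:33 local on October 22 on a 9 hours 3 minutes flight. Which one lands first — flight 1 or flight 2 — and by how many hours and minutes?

the second, by 19 hours 36 minutes

Flight 1 in UTC: 03:22 + 3:00 = 06:22 on Oct 23.
+11 hours 20 minutes → arrive 17:42 UTC on Oct 23.
Flight 2 in UTC: 18:33 − 5:30 = 13:03 on Oct 22.
+9 hours 3 minutes → arrive 22:06 UTC on Oct 22.
Flight 2 lands earlier by 19 hours 36 minutes.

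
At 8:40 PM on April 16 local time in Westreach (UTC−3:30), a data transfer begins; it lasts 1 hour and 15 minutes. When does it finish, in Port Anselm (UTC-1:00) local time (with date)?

Port Anselm is 2:30 ahead of Westreach.
After 1 hour 15 minutes it is 9:55 PM in Westreach.
Shift by the zone difference: 9:55 PM + 2:30 = 12:25 AM on Apr 17 in Port Anselm.

12:25 AM on April 17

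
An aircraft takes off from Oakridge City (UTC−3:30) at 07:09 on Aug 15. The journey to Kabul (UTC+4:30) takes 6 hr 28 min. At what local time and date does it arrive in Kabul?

21:37 on August 15

Kabul is 8:00 ahead of Oakridge City.
After 6 hours and 28 minutes it is 13:37 in Oakridge City.
Shift by the zone difference: 13:37 + 8:00 = 21:37 on Aug 15 in Kabul.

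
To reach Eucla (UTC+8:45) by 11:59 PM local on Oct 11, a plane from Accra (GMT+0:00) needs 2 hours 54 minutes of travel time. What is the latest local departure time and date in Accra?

12:20 PM on Oct 11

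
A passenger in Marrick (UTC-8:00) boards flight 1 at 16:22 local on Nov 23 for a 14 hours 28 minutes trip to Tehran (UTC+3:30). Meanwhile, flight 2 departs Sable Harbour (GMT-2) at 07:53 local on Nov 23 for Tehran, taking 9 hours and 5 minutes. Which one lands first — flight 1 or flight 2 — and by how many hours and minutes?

the second, by 19 hours 52 minutes

Flight 1 in UTC: 16:22 + 8:00 = 00:22 on Nov 24.
+14 hours and 28 minutes → arrive 14:50 UTC on Nov 24.
Flight 2 in UTC: 07:53 + 2:00 = 09:53 on Nov 23.
+9 hours and 5 minutes → arrive 18:58 UTC on Nov 23.
Flight 2 lands earlier by 19 hours 52 minutes.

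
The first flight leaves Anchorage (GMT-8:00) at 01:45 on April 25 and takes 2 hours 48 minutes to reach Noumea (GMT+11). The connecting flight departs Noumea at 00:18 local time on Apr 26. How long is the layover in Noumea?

Convert departure to UTC: 01:45 + 8:00 = 09:45 UTC on Apr 25.
Add 2 hours 48 minutes flight time → 12:33 UTC.
Noumea is UTC+11:00, so local arrival = 12:33 + 11:00 = 23:33 on Apr 25.
Layover = 00:18 − 23:33 (+1 day) = 45 minutes.

45 minutes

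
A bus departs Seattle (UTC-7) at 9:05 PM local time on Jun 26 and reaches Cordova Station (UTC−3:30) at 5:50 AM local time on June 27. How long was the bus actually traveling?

Cordova Station is 3:30 ahead of Seattle.
Clock-face elapsed time (ignoring zones) is 8 hours 45 minutes.
Actual elapsed = 8 hours 45 minutes − 3:30 = 5 hours 15 minutes.

5 hours 15 minutes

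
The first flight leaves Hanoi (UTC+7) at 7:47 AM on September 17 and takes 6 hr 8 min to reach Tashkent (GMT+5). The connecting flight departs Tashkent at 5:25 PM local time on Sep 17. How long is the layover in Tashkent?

5 hours 30 minutes

Convert departure to UTC: 7:47 AM − 7:00 = 12:47 AM UTC on Sep 17.
Add 6 hours and 8 minutes flight time → 6:55 AM UTC.
Tashkent is UTC+5:00, so local arrival = 6:55 AM + 5:00 = 11:55 AM on Sep 17.
Layover = 5:25 PM − 11:55 AM = 5 hours 30 minutes.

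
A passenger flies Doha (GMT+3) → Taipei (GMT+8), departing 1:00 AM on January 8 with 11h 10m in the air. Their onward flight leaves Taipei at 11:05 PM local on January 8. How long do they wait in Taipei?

Convert departure to UTC: 1:00 AM − 3:00 = 10:00 PM UTC on Jan 7.
Add 11 hours and 10 minutes flight time → 9:10 AM UTC (Jan 8).
Taipei is UTC+8:00, so local arrival = 9:10 AM + 8:00 = 5:10 PM on Jan 8.
Layover = 11:05 PM − 5:10 PM = 5 hours 55 minutes.

5 hours 55 minutes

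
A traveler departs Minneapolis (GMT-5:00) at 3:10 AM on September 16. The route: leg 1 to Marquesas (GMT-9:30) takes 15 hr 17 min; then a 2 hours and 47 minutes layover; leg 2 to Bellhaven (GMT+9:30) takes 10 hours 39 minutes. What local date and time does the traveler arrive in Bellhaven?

10:23 PM on September 17

Convert departure to UTC: 3:10 AM + 5:00 = 8:10 AM UTC on Sep 16.
Add 15 hours and 17 minutes leg 1 → 11:27 PM UTC.
Add 2 hours and 47 minutes layover in Marquesas → 2:14 AM UTC (Sep 17).
Add 10 hours 39 minutes leg 2 → 12:53 PM UTC.
Bellhaven is UTC+9:30, so local arrival = 12:53 PM + 9:30 = 10:23 PM on Sep 17.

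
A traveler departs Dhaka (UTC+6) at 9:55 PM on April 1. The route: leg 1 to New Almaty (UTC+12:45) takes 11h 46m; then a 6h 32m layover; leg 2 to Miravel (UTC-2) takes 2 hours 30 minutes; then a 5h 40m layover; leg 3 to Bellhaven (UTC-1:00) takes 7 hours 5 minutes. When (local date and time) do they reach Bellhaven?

Convert departure to UTC: 9:55 PM − 6:00 = 3:55 PM UTC on Apr 1.
Add 11 hours 46 minutes leg 1 → 3:41 AM UTC (Apr 2).
Add 6 hours 32 minutes layover in New Almaty → 10:13 AM UTC.
Add 2 hours 30 minutes leg 2 → 12:43 PM UTC.
Add 5 hours and 40 minutes layover in Miravel → 6:23 PM UTC.
Add 7 hours 5 minutes leg 3 → 1:28 AM UTC (Apr 3).
Bellhaven is UTC−1:00, so local arrival = 1:28 AM − 1:00 = 12:28 AM on Apr 3.

12:28 AM on April 3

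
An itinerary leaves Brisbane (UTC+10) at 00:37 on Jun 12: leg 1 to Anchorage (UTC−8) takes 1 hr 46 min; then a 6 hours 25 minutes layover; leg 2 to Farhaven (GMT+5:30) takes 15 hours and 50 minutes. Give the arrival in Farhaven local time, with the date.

Convert departure to UTC: 00:37 − 10:00 = 14:37 UTC on Jun 11.
Add 1 hour 46 minutes leg 1 → 16:23 UTC.
Add 6 hours and 25 minutes layover in Anchorage → 22:48 UTC.
Add 15 hours and 50 minutes leg 2 → 14:38 UTC (Jun 12).
Farhaven is UTC+5:30, so local arrival = 14:38 + 5:30 = 20:08 on Jun 12.

20:08 on June 12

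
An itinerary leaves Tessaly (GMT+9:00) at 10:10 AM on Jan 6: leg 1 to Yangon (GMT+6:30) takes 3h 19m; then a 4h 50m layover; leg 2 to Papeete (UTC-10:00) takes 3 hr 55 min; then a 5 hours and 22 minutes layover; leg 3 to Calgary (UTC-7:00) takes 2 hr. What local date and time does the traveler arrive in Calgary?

Convert departure to UTC: 10:10 AM − 9:00 = 1:10 AM UTC on Jan 6.
Add 3 hours and 19 minutes leg 1 → 4:29 AM UTC.
Add 4 hours 50 minutes layover in Yangon → 9:19 AM UTC.
Add 3 hours 55 minutes leg 2 → 1:14 PM UTC.
Add 5 hours 22 minutes layover in Papeete → 6:36 PM UTC.
Add 2 hours leg 3 → 8:36 PM UTC.
Calgary is UTC−7:00, so local arrival = 8:36 PM − 7:00 = 1:36 PM on Jan 6.

1:36 PM on January 6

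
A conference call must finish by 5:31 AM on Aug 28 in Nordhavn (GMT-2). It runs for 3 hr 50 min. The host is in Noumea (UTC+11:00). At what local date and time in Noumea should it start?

2:41 PM on August 28

Target end time in UTC: 5:31 AM + 2:00 = 7:31 AM on Aug 28.
Subtract 3 hours and 50 minutes → start 3:41 AM UTC on Aug 28.
Noumea is UTC+11:00: 3:41 AM + 11:00 = 2:41 PM on Aug 28.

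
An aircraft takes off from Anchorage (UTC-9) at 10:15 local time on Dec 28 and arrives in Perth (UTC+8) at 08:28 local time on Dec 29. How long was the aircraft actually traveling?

5 hours 13 minutes

Departure in UTC: 10:15 + 9:00 = 19:15 on Dec 28.
Arrival in UTC: 08:28 − 8:00 = 00:28 on Dec 29.
Elapsed = 00:28 − 19:15 (+1 day) = 5 hours 13 minutes.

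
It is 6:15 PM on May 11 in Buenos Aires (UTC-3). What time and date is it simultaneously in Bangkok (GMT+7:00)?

Bangkok is 10:00 ahead of Buenos Aires.
Shift by the zone difference: 6:15 PM + 10:00 = 4:15 AM on May 12 in Bangkok.

4:15 AM on May 12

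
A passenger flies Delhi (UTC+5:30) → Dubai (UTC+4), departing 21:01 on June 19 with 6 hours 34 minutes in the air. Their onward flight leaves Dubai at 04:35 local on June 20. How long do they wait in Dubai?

2 hours 30 minutes

Convert departure to UTC: 21:01 − 5:30 = 15:31 UTC on Jun 19.
Add 6 hours and 34 minutes flight time → 22:05 UTC.
Dubai is UTC+4:00, so local arrival = 22:05 + 4:00 = 02:05 on Jun 20.
Layover = 04:35 − 02:05 = 2 hours 30 minutes.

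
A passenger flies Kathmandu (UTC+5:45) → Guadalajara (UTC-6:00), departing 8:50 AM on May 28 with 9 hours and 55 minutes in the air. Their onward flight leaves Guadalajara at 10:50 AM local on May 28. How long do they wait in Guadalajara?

Convert departure to UTC: 8:50 AM − 5:45 = 3:05 AM UTC on May 28.
Add 9 hours and 55 minutes flight time → 1:00 PM UTC.
Guadalajara is UTC−6:00, so local arrival = 1:00 PM − 6:00 = 7:00 AM on May 28.
Layover = 10:50 AM − 7:00 AM = 3 hours 50 minutes.

3 hours 50 minutes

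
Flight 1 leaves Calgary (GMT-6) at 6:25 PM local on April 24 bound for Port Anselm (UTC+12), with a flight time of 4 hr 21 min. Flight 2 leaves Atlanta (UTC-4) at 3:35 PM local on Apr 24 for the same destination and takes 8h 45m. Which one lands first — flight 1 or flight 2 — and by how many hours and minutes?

Flight 1 in UTC: 6:25 PM + 6:00 = 12:25 AM on Apr 25.
+4 hours and 21 minutes → arrive 4:46 AM UTC on Apr 25.
Flight 2 in UTC: 3:35 PM + 4:00 = 7:35 PM on Apr 24.
+8 hours and 45 minutes → arrive 4:20 AM UTC on Apr 25.
Flight 2 lands earlier by 26 minutes.

the second, by 26 minutes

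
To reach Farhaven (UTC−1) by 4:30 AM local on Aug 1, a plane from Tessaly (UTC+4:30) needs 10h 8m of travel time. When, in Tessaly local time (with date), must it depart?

11:52 PM on Jul 31

Target arrival in UTC: 4:30 AM + 1:00 = 5:30 AM on Aug 1.
Subtract 10 hours and 8 minutes → departure 7:22 PM UTC on Jul 31.
Tessaly is UTC+4:30: 7:22 PM + 4:30 = 11:52 PM on Jul 31.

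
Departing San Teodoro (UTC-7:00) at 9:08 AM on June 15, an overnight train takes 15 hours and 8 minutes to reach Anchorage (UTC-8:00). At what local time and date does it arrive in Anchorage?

11:16 PM on June 15

Convert departure to UTC: 9:08 AM + 7:00 = 4:08 PM UTC on Jun 15.
Add 15 hours 8 minutes travel time → 7:16 AM UTC (Jun 16).
Anchorage is UTC−8:00, so local arrival = 7:16 AM − 8:00 = 11:16 PM on Jun 15.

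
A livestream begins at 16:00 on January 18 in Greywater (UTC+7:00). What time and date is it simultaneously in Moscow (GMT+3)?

In UTC: 16:00 − 7:00 = 09:00 on Jan 18.
Moscow is UTC+3:00: 09:00 + 3:00 = 12:00 on Jan 18.

12:00 on January 18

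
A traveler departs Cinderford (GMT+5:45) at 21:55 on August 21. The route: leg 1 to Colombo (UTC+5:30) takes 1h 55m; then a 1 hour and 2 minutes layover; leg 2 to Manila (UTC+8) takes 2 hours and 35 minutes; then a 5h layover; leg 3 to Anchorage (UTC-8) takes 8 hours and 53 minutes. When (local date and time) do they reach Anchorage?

03:35 on August 22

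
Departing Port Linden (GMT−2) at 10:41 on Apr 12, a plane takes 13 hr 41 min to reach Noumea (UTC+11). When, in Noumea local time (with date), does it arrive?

13:22 on April 13

Convert departure to UTC: 10:41 + 2:00 = 12:41 UTC on Apr 12.
Add 13 hours 41 minutes travel time → 02:22 UTC (Apr 13).
Noumea is UTC+11:00, so local arrival = 02:22 + 11:00 = 13:22 on Apr 13.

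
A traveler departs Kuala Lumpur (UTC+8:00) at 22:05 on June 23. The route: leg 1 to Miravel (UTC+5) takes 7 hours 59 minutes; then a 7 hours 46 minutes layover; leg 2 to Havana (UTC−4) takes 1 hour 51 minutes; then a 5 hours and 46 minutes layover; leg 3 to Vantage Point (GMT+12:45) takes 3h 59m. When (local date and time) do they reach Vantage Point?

06:11 on June 25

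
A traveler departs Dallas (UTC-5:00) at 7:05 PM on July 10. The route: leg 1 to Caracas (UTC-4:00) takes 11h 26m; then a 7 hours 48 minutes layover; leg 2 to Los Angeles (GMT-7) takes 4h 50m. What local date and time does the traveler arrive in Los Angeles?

5:09 PM on Jul 11

Convert departure to UTC: 7:05 PM + 5:00 = 12:05 AM UTC on Jul 11.
Add 11 hours 26 minutes leg 1 → 11:31 AM UTC.
Add 7 hours 48 minutes layover in Caracas → 7:19 PM UTC.
Add 4 hours and 50 minutes leg 2 → 12:09 AM UTC (Jul 12).
Los Angeles is UTC−7:00, so local arrival = 12:09 AM − 7:00 = 5:09 PM on Jul 11.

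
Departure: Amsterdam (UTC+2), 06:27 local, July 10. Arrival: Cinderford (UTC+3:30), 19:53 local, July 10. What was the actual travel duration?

Departure in UTC: 06:27 − 2:00 = 04:27 on Jul 10.
Arrival in UTC: 19:53 − 3:30 = 16:23 on Jul 10.
Elapsed = 16:23 − 04:27 = 11 hours 56 minutes.

11 hours 56 minutes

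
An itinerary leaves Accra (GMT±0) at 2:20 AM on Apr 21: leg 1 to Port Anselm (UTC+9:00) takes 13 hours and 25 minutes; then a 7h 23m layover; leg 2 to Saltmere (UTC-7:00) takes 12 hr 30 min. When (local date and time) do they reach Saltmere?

4:38 AM on Apr 22

Accra is at UTC+0, so departure is already 2:20 AM UTC on Apr 21.
Add 13 hours 25 minutes leg 1 → 3:45 PM UTC.
Add 7 hours and 23 minutes layover in Port Anselm → 11:08 PM UTC.
Add 12 hours and 30 minutes leg 2 → 11:38 AM UTC (Apr 22).
Saltmere is UTC−7:00, so local arrival = 11:38 AM − 7:00 = 4:38 AM on Apr 22.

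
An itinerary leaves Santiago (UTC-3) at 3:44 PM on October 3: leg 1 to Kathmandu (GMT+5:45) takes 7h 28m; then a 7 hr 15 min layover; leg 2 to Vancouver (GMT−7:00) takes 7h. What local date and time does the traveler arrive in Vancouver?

9:27 AM on Oct 4

Convert departure to UTC: 3:44 PM + 3:00 = 6:44 PM UTC on Oct 3.
Add 7 hours and 28 minutes leg 1 → 2:12 AM UTC (Oct 4).
Add 7 hours and 15 minutes layover in Kathmandu → 9:27 AM UTC.
Add 7 hours leg 2 → 4:27 PM UTC.
Vancouver is UTC−7:00, so local arrival = 4:27 PM − 7:00 = 9:27 AM on Oct 4.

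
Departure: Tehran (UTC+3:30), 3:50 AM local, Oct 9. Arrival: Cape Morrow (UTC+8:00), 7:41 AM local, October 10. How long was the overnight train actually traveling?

Departure in UTC: 3:50 AM − 3:30 = 12:20 AM on Oct 9.
Arrival in UTC: 7:41 AM − 8:00 = 11:41 PM on Oct 9.
Elapsed = 11:41 PM − 12:20 AM = 23 hours 21 minutes.

23 hours 21 minutes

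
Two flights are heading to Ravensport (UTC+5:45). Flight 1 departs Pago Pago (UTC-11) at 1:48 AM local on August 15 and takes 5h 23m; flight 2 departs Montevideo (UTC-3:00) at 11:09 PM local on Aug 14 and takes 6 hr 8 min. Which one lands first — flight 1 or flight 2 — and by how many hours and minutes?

Flight 1 in UTC: 1:48 AM + 11:00 = 12:48 PM on Aug 15.
+5 hours and 23 minutes → arrive 6:11 PM UTC on Aug 15.
Flight 2 in UTC: 11:09 PM + 3:00 = 2:09 AM on Aug 15.
+6 hours 8 minutes → arrive 8:17 AM UTC on Aug 15.
Flight 2 lands earlier by 9 hours 54 minutes.

the second, by 9 hours 54 minutes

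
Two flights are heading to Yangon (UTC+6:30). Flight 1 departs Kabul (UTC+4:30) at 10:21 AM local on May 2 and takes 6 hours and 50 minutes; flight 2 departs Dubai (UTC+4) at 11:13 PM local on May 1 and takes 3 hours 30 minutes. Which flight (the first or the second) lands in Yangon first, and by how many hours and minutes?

Flight 1 in UTC: 10:21 AM − 4:30 = 5:51 AM on May 2.
+6 hours and 50 minutes → arrive 12:41 PM UTC on May 2.
Flight 2 in UTC: 11:13 PM − 4:00 = 7:13 PM on May 1.
+3 hours 30 minutes → arrive 10:43 PM UTC on May 1.
Flight 2 lands earlier by 13 hours 58 minutes.

the second, by 13 hours 58 minutes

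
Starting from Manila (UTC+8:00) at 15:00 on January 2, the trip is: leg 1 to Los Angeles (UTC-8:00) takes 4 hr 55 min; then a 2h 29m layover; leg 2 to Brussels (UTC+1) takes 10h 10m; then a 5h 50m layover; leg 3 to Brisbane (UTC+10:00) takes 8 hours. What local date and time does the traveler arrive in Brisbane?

Convert departure to UTC: 15:00 − 8:00 = 07:00 UTC on Jan 2.
Add 4 hours and 55 minutes leg 1 → 11:55 UTC.
Add 2 hours and 29 minutes layover in Los Angeles → 14:24 UTC.
Add 10 hours 10 minutes leg 2 → 00:34 UTC (Jan 3).
Add 5 hours 50 minutes layover in Brussels → 06:24 UTC.
Add 8 hours leg 3 → 14:24 UTC.
Brisbane is UTC+10:00, so local arrival = 14:24 + 10:00 = 00:24 on Jan 4.

00:24 on Jan 4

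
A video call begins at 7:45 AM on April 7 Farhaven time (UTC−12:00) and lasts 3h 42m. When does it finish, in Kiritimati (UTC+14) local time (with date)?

Kiritimati is 26:00 ahead of Farhaven.
After 3 hours and 42 minutes it is 11:27 AM in Farhaven.
Shift by the zone difference: 11:27 AM + 26:00 = 1:27 PM on Apr 8 in Kiritimati.

1:27 PM on Apr 8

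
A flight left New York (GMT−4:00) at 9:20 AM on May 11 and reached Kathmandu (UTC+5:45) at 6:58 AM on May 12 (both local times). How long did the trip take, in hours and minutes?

Departure in UTC: 9:20 AM + 4:00 = 1:20 PM on May 11.
Arrival in UTC: 6:58 AM − 5:45 = 1:13 AM on May 12.
Elapsed = 1:13 AM − 1:20 PM (+1 day) = 11 hours 53 minutes.

11 hours 53 minutes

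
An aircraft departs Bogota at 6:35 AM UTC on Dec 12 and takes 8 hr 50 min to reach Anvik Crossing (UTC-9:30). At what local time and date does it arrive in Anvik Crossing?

Departure is given in UTC: 6:35 AM on Dec 12.
Add 8 hours and 50 minutes → 3:25 PM UTC.
Anvik Crossing is UTC−9:30: 3:25 PM − 9:30 = 5:55 AM on Dec 12.

5:55 AM on December 12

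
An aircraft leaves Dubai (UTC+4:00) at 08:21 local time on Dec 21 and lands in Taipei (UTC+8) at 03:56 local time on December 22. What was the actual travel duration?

15 hours 35 minutes

Departure in UTC: 08:21 − 4:00 = 04:21 on Dec 21.
Arrival in UTC: 03:56 − 8:00 = 19:56 on Dec 21.
Elapsed = 19:56 − 04:21 = 15 hours 35 minutes.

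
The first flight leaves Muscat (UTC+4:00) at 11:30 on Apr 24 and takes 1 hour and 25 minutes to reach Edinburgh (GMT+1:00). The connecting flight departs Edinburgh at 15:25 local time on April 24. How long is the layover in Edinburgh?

Convert departure to UTC: 11:30 − 4:00 = 07:30 UTC on Apr 24.
Add 1 hour 25 minutes flight time → 08:55 UTC.
Edinburgh is UTC+1:00, so local arrival = 08:55 + 1:00 = 09:55 on Apr 24.
Layover = 15:25 − 09:55 = 5 hours 30 minutes.

5 hours 30 minutes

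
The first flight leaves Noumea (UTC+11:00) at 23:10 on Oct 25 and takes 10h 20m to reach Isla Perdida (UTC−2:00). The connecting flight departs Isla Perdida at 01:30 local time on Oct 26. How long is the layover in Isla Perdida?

5 hours

Convert departure to UTC: 23:10 − 11:00 = 12:10 UTC on Oct 25.
Add 10 hours and 20 minutes flight time → 22:30 UTC.
Isla Perdida is UTC−2:00, so local arrival = 22:30 − 2:00 = 20:30 on Oct 25.
Layover = 01:30 − 20:30 (+1 day) = 5 hours.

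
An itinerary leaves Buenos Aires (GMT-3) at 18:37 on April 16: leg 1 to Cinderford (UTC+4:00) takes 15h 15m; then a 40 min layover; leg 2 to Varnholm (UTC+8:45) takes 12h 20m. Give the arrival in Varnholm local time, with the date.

Convert departure to UTC: 18:37 + 3:00 = 21:37 UTC on Apr 16.
Add 15 hours and 15 minutes leg 1 → 12:52 UTC (Apr 17).
Add 40 minutes layover in Cinderford → 13:32 UTC.
Add 12 hours 20 minutes leg 2 → 01:52 UTC (Apr 18).
Varnholm is UTC+8:45, so local arrival = 01:52 + 8:45 = 10:37 on Apr 18.

10:37 on Apr 18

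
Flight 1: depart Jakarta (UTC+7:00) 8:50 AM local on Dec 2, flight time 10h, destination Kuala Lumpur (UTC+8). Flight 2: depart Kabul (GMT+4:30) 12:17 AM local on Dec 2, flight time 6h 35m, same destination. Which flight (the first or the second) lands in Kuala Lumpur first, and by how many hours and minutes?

Flight 1 in UTC: 8:50 AM − 7:00 = 1:50 AM on Dec 2.
+10 hours → arrive 11:50 AM UTC on Dec 2.
Flight 2 in UTC: 12:17 AM − 4:30 = 7:47 PM on Dec 1.
+6 hours and 35 minutes → arrive 2:22 AM UTC on Dec 2.
Flight 2 lands earlier by 9 hours 28 minutes.

the second, by 9 hours 28 minutes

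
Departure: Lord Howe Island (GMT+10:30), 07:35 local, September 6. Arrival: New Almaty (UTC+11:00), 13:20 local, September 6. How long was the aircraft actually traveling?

5 hours 15 minutes

Departure in UTC: 07:35 − 10:30 = 21:05 on Sep 5.
Arrival in UTC: 13:20 − 11:00 = 02:20 on Sep 6.
Elapsed = 02:20 − 21:05 (+1 day) = 5 hours 15 minutes.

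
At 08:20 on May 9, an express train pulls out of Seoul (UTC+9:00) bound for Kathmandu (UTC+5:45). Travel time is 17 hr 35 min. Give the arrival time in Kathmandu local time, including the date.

22:40 on May 9

Convert departure to UTC: 08:20 − 9:00 = 23:20 UTC on May 8.
Add 17 hours 35 minutes travel time → 16:55 UTC (May 9).
Kathmandu is UTC+5:45, so local arrival = 16:55 + 5:45 = 22:40 on May 9.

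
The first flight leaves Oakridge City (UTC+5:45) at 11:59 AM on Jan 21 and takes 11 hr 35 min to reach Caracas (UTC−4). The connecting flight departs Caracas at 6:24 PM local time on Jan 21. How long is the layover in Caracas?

4 hours 35 minutes

Convert departure to UTC: 11:59 AM − 5:45 = 6:14 AM UTC on Jan 21.
Add 11 hours 35 minutes flight time → 5:49 PM UTC.
Caracas is UTC−4:00, so local arrival = 5:49 PM − 4:00 = 1:49 PM on Jan 21.
Layover = 6:24 PM − 1:49 PM = 4 hours 35 minutes.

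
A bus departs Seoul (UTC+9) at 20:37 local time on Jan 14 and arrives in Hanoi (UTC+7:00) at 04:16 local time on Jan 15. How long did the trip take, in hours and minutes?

9 hours 39 minutes

Departure in UTC: 20:37 − 9:00 = 11:37 on Jan 14.
Arrival in UTC: 04:16 − 7:00 = 21:16 on Jan 14.
Elapsed = 21:16 − 11:37 = 9 hours 39 minutes.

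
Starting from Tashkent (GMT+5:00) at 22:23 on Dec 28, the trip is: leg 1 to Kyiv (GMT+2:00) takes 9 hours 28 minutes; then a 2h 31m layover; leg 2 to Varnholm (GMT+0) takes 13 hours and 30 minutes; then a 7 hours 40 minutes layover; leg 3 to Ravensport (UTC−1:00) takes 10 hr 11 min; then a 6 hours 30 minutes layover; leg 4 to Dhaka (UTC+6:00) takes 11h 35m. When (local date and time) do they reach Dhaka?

Convert departure to UTC: 22:23 − 5:00 = 17:23 UTC on Dec 28.
Add 9 hours and 28 minutes leg 1 → 02:51 UTC (Dec 29).
Add 2 hours and 31 minutes layover in Kyiv → 05:22 UTC.
Add 13 hours and 30 minutes leg 2 → 18:52 UTC.
Add 7 hours 40 minutes layover in Varnholm → 02:32 UTC (Dec 30).
Add 10 hours 11 minutes leg 3 → 12:43 UTC.
Add 6 hours and 30 minutes layover in Ravensport → 19:13 UTC.
Add 11 hours and 35 minutes leg 4 → 06:48 UTC (Dec 31).
Dhaka is UTC+6:00, so local arrival = 06:48 + 6:00 = 12:48 on Dec 31.

12:48 on Dec 31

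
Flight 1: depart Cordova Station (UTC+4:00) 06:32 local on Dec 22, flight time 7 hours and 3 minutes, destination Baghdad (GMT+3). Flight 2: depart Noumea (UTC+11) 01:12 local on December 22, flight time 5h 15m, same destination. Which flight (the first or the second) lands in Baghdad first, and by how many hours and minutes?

Flight 1 in UTC: 06:32 − 4:00 = 02:32 on Dec 22.
+7 hours 3 minutes → arrive 09:35 UTC on Dec 22.
Flight 2 in UTC: 01:12 − 11:00 = 14:12 on Dec 21.
+5 hours 15 minutes → arrive 19:27 UTC on Dec 21.
Flight 2 lands earlier by 14 hours 8 minutes.

the second, by 14 hours 8 minutes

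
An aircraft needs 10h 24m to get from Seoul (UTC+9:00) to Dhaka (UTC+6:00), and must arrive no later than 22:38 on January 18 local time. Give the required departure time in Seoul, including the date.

15:14 on January 18

Target arrival in UTC: 22:38 − 6:00 = 16:38 on Jan 18.
Subtract 10 hours 24 minutes → departure 06:14 UTC on Jan 18.
Seoul is UTC+9:00: 06:14 + 9:00 = 15:14 on Jan 18.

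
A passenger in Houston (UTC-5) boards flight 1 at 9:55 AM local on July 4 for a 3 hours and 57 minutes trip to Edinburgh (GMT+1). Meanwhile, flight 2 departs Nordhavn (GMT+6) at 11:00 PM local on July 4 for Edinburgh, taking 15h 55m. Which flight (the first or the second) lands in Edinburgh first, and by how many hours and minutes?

the first, by 14 hours 3 minutes

Flight 1 in UTC: 9:55 AM + 5:00 = 2:55 PM on Jul 4.
+3 hours and 57 minutes → arrive 6:52 PM UTC on Jul 4.
Flight 2 in UTC: 11:00 PM − 6:00 = 5:00 PM on Jul 4.
+15 hours and 55 minutes → arrive 8:55 AM UTC on Jul 5.
Flight 1 lands earlier by 14 hours 3 minutes.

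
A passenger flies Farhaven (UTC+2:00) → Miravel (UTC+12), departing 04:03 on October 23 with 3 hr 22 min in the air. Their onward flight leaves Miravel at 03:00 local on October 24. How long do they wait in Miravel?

Convert departure to UTC: 04:03 − 2:00 = 02:03 UTC on Oct 23.
Add 3 hours and 22 minutes flight time → 05:25 UTC.
Miravel is UTC+12:00, so local arrival = 05:25 + 12:00 = 17:25 on Oct 23.
Layover = 03:00 − 17:25 (+1 day) = 9 hours 35 minutes.

9 hours 35 minutes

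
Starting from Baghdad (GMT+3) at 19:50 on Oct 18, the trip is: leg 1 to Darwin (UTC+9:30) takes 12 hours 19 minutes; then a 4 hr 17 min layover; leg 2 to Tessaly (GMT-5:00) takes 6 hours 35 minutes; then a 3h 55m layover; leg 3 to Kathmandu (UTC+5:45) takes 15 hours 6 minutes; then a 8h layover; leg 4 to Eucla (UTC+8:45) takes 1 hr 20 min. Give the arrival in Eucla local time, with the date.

05:07 on Oct 21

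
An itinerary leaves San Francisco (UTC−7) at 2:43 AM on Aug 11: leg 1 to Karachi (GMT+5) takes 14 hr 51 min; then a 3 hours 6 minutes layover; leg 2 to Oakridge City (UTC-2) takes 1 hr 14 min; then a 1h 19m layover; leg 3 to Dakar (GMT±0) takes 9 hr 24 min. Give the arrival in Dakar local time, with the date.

Convert departure to UTC: 2:43 AM + 7:00 = 9:43 AM UTC on Aug 11.
Add 14 hours 51 minutes leg 1 → 12:34 AM UTC (Aug 12).
Add 3 hours and 6 minutes layover in Karachi → 3:40 AM UTC.
Add 1 hour and 14 minutes leg 2 → 4:54 AM UTC.
Add 1 hour 19 minutes layover in Oakridge City → 6:13 AM UTC.
Add 9 hours and 24 minutes leg 3 → 3:37 PM UTC.
Dakar is UTC+0, so local arrival is the same: 3:37 PM on Aug 12.

3:37 PM on August 12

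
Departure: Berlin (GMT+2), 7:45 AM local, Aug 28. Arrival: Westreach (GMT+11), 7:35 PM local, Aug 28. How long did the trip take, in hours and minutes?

Westreach is 9:00 ahead of Berlin.
Clock-face elapsed time (ignoring zones) is 11 hours 50 minutes.
Actual elapsed = 11 hours 50 minutes − 9:00 = 2 hours 50 minutes.

2 hours 50 minutes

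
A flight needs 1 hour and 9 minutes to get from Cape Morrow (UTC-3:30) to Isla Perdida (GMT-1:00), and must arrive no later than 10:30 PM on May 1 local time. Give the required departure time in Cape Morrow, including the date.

6:51 PM on May 1

Target arrival in UTC: 10:30 PM + 1:00 = 11:30 PM on May 1.
Subtract 1 hour and 9 minutes → departure 10:21 PM UTC on May 1.
Cape Morrow is UTC−3:30: 10:21 PM − 3:30 = 6:51 PM on May 1.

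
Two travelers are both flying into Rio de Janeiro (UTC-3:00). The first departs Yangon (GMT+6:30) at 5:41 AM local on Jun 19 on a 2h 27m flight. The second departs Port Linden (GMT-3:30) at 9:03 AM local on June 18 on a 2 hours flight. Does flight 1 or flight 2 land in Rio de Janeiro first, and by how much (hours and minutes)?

Flight 1 in UTC: 5:41 AM − 6:30 = 11:11 PM on Jun 18.
+2 hours 27 minutes → arrive 1:38 AM UTC on Jun 19.
Flight 2 in UTC: 9:03 AM + 3:30 = 12:33 PM on Jun 18.
+2 hours → arrive 2:33 PM UTC on Jun 18.
Flight 2 lands earlier by 11 hours 5 minutes.

the second, by 11 hours 5 minutes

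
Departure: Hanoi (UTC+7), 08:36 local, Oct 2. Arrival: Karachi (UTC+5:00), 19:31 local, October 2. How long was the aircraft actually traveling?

12 hours 55 minutes

Departure in UTC: 08:36 − 7:00 = 01:36 on Oct 2.
Arrival in UTC: 19:31 − 5:00 = 14:31 on Oct 2.
Elapsed = 14:31 − 01:36 = 12 hours 55 minutes.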